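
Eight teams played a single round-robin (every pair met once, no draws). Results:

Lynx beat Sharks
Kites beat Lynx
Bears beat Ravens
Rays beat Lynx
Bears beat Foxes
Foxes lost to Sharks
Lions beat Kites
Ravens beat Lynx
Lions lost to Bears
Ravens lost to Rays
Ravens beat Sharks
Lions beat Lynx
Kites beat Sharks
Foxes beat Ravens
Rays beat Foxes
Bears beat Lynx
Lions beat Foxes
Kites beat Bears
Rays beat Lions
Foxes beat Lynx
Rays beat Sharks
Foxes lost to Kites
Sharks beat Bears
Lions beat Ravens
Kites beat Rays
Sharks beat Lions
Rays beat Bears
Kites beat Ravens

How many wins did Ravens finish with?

Ravens' results: beat Lynx, Sharks; lost to Kites, Bears, Foxes, Lions, Rays.
That is 2 wins.

2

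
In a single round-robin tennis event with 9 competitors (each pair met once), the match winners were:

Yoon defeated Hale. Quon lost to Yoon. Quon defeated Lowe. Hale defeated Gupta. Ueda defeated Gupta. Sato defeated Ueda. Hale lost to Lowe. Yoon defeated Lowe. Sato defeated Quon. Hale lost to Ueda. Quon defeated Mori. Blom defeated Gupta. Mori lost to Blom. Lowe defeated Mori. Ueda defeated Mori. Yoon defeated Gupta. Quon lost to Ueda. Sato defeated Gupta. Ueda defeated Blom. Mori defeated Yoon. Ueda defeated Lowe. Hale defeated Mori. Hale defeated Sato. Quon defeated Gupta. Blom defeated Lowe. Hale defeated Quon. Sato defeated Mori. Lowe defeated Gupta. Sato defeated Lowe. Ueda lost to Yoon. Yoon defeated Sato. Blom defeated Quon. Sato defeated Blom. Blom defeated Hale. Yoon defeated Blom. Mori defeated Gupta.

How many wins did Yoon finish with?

Yoon's results: beat Lowe, Quon, Sato, Hale, Blom, Gupta, Ueda; lost to Mori.
That is 7 wins.

7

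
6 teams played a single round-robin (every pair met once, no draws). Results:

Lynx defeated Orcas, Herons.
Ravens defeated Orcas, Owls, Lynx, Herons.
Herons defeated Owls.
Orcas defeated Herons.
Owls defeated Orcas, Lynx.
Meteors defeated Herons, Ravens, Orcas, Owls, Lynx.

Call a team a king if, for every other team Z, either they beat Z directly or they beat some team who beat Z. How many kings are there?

Meteors reaches everyone (king).
Lynx cannot reach Meteors, Ravens in two steps.
Owls cannot reach Meteors, Ravens in two steps.
Herons cannot reach Meteors, Ravens in two steps.
Ravens cannot reach Meteors in two steps.
Orcas cannot reach Meteors, Lynx, Ravens in two steps.
Kings: Meteors — 1.

1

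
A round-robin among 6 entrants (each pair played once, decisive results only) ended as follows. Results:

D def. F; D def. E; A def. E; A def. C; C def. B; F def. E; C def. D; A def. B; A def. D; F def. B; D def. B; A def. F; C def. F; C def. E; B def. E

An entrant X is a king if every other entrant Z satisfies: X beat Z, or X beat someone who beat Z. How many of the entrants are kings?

A reaches everyone (king).
B cannot reach A, C, D, F in two steps.
C cannot reach A in two steps.
D cannot reach A, C in two steps.
E cannot reach A, B, C, D, F in two steps.
F cannot reach A, C, D in two steps.
Kings: A — 1.

1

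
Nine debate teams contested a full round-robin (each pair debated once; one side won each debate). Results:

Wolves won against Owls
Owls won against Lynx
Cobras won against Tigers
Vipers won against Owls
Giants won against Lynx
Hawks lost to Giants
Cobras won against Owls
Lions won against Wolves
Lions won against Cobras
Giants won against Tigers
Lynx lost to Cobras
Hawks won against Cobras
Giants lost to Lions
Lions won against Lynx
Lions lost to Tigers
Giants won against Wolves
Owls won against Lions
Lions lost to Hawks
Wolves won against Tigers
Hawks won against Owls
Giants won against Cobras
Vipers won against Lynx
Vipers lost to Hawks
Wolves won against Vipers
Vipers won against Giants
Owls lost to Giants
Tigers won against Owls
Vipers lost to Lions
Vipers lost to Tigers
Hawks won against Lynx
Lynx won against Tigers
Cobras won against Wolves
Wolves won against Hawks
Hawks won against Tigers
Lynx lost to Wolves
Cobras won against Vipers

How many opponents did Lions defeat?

Lions' results: beat Cobras, Wolves, Vipers, Giants, Lynx; lost to Tigers, Owls, Hawks.
That is 5 wins.

5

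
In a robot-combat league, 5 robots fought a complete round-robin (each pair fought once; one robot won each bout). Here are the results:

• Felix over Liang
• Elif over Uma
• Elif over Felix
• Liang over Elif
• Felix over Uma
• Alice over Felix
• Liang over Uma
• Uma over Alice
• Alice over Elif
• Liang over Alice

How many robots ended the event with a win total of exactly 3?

Win totals: Elif 2, Uma 1, Alice 2, Felix 2, Liang 3.
Exactly 3: Liang — 1 robot.

1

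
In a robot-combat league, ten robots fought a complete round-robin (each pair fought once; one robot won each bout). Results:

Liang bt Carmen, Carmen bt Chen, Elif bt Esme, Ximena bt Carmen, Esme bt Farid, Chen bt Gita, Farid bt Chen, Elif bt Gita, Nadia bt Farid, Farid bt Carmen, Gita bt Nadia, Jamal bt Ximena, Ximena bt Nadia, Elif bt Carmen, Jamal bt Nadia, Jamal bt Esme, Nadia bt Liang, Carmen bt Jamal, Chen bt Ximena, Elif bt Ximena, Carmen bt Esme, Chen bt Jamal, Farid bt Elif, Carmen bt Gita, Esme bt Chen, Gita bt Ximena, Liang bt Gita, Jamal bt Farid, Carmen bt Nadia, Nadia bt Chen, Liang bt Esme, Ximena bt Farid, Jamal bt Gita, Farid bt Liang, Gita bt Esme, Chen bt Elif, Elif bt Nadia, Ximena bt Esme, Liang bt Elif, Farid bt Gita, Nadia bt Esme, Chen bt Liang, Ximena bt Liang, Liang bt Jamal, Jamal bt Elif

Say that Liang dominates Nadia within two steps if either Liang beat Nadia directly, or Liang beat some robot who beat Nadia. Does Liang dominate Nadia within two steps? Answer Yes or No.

Liang did not beat Nadia directly.
Liang beat Elif, Jamal, Carmen, Gita, Esme. Of those, Elif beat Nadia.

Yes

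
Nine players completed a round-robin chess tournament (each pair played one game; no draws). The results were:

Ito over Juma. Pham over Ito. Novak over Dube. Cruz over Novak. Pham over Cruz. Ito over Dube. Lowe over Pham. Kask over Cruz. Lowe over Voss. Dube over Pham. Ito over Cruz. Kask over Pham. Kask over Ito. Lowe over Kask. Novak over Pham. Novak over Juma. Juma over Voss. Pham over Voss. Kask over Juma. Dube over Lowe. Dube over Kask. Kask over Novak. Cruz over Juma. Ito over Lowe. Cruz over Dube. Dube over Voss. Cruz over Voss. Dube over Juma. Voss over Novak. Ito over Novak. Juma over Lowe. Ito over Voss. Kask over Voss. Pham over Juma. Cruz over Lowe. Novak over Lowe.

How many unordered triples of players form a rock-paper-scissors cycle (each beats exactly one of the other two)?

Win totals: Voss 1, Novak 4, Dube 5, Juma 2, Kask 6, Ito 6, Lowe 3, Pham 4, Cruz 5.
A player with w wins dominates both others in C(w,2) triples; summing gives 0 + 6 + 10 + 1 + 15 + 15 + 3 + 6 + 10 = 66 transitive triples.
Total triples C(9,3) = 84, so cyclic triples = 84 − 66 = 18.

18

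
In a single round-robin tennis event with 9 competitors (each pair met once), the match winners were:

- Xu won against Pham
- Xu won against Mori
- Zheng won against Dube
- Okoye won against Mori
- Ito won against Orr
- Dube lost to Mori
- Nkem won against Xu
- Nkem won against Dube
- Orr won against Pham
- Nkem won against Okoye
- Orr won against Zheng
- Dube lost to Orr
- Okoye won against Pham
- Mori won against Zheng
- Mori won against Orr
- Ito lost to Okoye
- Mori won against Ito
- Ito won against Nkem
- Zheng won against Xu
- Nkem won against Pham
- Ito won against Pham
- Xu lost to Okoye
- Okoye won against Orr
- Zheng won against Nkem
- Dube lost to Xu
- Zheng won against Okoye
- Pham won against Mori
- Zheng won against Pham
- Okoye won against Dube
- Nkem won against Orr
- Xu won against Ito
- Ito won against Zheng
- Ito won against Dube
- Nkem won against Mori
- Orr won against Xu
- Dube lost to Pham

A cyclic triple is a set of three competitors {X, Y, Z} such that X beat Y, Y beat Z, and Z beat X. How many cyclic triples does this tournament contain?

Win totals: Mori 4, Okoye 6, Nkem 6, Xu 4, Pham 2, Zheng 5, Ito 5, Orr 4, Dube 0.
A competitor with w wins dominates both others in C(w,2) triples; summing gives 6 + 15 + 15 + 6 + 1 + 10 + 10 + 6 + 0 = 69 transitive triples.
Total triples C(9,3) = 84, so cyclic triples = 84 − 69 = 15.

15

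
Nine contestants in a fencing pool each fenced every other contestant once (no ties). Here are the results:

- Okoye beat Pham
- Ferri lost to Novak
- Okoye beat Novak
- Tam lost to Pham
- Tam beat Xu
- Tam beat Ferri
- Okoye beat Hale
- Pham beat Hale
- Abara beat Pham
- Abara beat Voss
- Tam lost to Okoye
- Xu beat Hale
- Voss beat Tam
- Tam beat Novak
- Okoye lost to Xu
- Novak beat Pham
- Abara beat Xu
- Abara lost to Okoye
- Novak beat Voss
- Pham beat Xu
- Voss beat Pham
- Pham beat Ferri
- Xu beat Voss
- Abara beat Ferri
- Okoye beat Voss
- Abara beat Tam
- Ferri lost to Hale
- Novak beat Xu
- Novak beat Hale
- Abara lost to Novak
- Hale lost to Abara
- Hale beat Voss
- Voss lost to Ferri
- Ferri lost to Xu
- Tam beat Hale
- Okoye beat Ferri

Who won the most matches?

Okoye

Win totals: Abara 6, Pham 4, Hale 2, Novak 6, Xu 4, Okoye 7, Tam 4, Voss 2, Ferri 1.
Okoye leads with 7 wins (next highest: 6).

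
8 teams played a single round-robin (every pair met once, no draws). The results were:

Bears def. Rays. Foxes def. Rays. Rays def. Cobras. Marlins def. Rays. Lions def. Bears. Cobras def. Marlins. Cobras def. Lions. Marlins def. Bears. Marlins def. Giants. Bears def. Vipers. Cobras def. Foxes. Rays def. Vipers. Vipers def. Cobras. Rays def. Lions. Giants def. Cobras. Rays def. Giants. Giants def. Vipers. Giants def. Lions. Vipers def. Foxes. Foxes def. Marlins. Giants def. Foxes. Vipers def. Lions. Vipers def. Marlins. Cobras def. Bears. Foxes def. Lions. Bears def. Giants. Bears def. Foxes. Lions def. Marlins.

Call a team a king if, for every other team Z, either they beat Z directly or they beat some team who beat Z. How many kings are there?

7

Rays reaches everyone (king).
Giants reaches everyone (king).
Foxes reaches everyone (king).
Cobras reaches everyone (king).
Marlins reaches everyone (king).
Lions cannot reach Cobras in two steps.
Bears reaches everyone (king).
Vipers reaches everyone (king).
Kings: Rays, Giants, Foxes, Cobras, Marlins, Bears, Vipers — 7.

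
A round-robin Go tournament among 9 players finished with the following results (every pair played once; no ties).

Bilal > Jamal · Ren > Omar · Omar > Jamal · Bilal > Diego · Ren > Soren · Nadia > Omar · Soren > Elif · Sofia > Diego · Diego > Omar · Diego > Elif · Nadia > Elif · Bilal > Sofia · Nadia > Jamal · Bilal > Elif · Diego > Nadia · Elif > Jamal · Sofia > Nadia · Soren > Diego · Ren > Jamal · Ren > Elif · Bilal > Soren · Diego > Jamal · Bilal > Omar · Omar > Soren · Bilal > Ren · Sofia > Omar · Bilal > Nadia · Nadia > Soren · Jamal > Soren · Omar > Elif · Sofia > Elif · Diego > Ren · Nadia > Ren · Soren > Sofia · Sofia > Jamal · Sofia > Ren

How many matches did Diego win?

5

Diego's results: beat Omar, Elif, Jamal, Ren, Nadia; lost to Sofia, Bilal, Soren.
That is 5 wins.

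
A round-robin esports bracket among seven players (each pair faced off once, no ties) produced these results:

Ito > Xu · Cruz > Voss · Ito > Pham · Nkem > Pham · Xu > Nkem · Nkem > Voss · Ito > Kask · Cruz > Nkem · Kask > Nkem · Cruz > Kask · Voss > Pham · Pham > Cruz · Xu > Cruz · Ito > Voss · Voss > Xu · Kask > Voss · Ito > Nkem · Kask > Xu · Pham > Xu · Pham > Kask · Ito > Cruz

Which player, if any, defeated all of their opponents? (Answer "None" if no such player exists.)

Ito

Ito has 6 wins out of 6 opponents — a perfect record.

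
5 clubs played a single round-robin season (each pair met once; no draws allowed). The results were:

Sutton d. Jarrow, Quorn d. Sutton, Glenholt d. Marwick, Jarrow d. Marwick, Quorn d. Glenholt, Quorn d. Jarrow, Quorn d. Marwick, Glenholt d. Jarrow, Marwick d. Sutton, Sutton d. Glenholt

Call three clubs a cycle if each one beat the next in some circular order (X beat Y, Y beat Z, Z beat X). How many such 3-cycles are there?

2

Win totals: Marwick 1, Glenholt 2, Jarrow 1, Quorn 4, Sutton 2.
A club with w wins dominates both others in C(w,2) triples; summing gives 0 + 1 + 0 + 6 + 1 = 8 transitive triples.
Total triples C(5,3) = 10, so cyclic triples = 10 − 8 = 2.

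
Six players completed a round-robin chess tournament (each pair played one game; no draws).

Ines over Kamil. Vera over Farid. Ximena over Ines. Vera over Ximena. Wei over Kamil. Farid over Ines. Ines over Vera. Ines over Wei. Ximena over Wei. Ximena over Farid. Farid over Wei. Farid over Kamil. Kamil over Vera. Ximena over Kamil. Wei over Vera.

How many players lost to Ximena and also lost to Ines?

2

Ximena beat: Ines, Wei, Kamil, Farid.
Ines beat: Wei, Vera, Kamil.
Both beat: Wei, Kamil — 2.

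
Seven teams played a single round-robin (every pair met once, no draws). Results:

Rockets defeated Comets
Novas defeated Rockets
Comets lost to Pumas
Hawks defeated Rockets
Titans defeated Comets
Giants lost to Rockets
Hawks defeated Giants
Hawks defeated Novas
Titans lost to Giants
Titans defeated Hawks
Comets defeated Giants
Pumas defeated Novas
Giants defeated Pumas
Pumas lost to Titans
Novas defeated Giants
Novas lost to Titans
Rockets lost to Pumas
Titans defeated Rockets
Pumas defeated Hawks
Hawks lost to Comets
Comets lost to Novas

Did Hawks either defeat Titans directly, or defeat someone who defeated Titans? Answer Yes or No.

Hawks did not beat Titans directly.
Hawks beat Rockets, Novas, Giants. Of those, Giants beat Titans.

Yes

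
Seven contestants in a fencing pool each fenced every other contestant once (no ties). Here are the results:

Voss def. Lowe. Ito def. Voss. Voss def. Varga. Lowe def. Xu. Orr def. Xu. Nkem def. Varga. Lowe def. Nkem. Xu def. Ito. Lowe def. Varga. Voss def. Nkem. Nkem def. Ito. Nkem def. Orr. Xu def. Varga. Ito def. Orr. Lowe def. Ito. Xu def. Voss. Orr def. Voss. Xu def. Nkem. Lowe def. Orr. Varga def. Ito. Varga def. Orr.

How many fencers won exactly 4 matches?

Win totals: Xu 4, Ito 2, Lowe 5, Nkem 3, Orr 2, Voss 3, Varga 2.
Exactly 4: Xu — 1 fencer.

1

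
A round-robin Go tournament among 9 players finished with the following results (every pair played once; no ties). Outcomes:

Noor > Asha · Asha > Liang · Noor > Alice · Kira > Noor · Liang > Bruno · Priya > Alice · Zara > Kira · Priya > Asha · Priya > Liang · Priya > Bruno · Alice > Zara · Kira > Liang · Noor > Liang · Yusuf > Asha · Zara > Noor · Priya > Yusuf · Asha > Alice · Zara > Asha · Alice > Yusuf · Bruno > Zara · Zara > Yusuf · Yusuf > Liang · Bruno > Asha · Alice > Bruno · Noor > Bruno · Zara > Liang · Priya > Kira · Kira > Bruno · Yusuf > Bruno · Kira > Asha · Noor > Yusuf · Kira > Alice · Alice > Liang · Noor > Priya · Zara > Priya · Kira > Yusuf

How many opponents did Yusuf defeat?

Yusuf's results: beat Asha, Liang, Bruno; lost to Zara, Noor, Kira, Priya, Alice.
That is 3 wins.

3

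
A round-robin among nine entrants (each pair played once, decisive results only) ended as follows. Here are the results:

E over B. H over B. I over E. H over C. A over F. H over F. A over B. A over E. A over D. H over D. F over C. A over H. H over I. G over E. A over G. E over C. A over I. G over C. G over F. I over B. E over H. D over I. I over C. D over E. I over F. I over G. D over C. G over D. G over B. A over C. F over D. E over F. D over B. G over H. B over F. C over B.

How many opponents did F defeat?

2

F's results: beat C, D; lost to A, B, E, G, H, I.
That is 2 wins.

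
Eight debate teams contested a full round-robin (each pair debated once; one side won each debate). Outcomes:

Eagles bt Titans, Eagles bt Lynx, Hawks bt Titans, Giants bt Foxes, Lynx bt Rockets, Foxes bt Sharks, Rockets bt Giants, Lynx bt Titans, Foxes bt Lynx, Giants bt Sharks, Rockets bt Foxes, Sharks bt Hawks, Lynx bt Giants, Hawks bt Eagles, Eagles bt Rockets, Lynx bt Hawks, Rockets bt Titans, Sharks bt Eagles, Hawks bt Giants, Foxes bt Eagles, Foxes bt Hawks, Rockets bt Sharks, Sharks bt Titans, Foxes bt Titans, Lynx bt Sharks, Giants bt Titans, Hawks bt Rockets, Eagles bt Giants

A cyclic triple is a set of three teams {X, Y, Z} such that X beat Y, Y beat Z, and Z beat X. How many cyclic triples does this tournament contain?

Win totals: Hawks 4, Sharks 3, Titans 0, Rockets 4, Foxes 5, Giants 3, Eagles 4, Lynx 5.
A team with w wins dominates both others in C(w,2) triples; summing gives 6 + 3 + 0 + 6 + 10 + 3 + 6 + 10 = 44 transitive triples.
Total triples C(8,3) = 56, so cyclic triples = 56 − 44 = 12.

12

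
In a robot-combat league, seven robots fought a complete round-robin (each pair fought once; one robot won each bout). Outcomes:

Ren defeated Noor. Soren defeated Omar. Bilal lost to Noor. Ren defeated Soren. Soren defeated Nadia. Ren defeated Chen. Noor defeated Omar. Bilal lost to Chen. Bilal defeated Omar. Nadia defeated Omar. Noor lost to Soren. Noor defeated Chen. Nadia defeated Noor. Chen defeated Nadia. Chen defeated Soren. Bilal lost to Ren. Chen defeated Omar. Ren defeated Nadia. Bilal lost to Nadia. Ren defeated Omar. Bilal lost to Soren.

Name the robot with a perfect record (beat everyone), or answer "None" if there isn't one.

Ren

Ren has 6 wins out of 6 opponents — a perfect record.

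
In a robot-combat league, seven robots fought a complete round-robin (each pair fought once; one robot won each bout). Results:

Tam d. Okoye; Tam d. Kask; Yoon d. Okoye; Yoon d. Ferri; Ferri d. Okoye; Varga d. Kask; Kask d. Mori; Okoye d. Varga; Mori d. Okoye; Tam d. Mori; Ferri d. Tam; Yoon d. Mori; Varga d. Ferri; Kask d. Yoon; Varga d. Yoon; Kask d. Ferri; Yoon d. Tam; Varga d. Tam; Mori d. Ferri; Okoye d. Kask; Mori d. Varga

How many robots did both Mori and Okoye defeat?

1

Mori beat: Varga, Ferri, Okoye.
Okoye beat: Varga, Kask.
Both beat: Varga — 1.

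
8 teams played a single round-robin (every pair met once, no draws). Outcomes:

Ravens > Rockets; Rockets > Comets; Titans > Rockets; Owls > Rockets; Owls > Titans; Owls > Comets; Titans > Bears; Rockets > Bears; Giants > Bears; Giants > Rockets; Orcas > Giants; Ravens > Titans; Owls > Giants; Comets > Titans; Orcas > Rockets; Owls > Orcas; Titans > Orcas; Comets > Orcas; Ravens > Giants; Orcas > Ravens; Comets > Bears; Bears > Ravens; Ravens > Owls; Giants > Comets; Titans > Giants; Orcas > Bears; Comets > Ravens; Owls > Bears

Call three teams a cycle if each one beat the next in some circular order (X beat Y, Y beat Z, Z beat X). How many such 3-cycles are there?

Win totals: Bears 1, Rockets 2, Giants 3, Comets 4, Ravens 4, Orcas 4, Owls 6, Titans 4.
A team with w wins dominates both others in C(w,2) triples; summing gives 0 + 1 + 3 + 6 + 6 + 6 + 15 + 6 = 43 transitive triples.
Total triples C(8,3) = 56, so cyclic triples = 56 − 43 = 13.

13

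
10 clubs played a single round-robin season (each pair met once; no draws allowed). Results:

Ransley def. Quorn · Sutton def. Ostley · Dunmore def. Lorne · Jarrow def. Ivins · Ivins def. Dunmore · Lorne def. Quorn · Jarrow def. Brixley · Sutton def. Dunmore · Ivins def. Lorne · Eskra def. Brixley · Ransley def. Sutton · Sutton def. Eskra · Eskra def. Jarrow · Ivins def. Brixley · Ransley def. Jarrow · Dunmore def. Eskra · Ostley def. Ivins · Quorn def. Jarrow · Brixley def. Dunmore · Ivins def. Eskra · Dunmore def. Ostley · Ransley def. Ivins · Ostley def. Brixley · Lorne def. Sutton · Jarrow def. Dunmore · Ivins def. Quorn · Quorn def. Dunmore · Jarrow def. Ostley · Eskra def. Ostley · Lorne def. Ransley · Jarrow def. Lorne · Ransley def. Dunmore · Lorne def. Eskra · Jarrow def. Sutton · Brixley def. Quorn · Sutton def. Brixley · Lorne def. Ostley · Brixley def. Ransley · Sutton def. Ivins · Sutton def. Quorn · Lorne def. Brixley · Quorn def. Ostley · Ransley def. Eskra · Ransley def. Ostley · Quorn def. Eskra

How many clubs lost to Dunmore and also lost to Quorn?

Dunmore beat: Ostley, Lorne, Eskra.
Quorn beat: Ostley, Dunmore, Jarrow, Eskra.
Both beat: Ostley, Eskra — 2.

2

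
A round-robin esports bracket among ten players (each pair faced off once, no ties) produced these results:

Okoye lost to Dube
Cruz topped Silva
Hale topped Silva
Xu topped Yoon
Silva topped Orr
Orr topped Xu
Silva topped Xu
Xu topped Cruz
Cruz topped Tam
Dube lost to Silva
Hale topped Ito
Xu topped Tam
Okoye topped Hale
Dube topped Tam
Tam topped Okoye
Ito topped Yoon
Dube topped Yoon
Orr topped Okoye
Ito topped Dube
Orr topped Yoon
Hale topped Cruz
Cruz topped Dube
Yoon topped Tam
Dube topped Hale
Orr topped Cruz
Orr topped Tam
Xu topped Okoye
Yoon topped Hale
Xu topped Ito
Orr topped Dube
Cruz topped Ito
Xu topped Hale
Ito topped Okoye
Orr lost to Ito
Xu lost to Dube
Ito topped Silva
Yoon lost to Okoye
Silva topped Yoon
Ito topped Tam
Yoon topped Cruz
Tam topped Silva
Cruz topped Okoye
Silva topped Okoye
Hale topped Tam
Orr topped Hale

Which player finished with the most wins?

Orr

Win totals: Ito 6, Xu 6, Okoye 2, Dube 5, Cruz 5, Yoon 3, Silva 5, Hale 4, Orr 7, Tam 2.
Orr leads with 7 wins (next highest: 6).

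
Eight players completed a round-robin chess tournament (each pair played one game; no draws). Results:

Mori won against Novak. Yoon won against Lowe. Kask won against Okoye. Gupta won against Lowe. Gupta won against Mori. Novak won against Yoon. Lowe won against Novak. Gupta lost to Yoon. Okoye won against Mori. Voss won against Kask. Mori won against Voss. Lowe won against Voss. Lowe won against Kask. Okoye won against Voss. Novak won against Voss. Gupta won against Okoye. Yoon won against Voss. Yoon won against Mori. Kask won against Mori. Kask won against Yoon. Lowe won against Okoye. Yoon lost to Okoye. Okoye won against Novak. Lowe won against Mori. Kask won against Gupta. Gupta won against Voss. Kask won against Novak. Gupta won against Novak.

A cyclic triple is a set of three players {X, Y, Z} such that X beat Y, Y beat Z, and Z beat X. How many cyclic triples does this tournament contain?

12

Win totals: Lowe 5, Mori 2, Novak 2, Yoon 4, Okoye 4, Kask 5, Voss 1, Gupta 5.
A player with w wins dominates both others in C(w,2) triples; summing gives 10 + 1 + 1 + 6 + 6 + 10 + 0 + 10 = 44 transitive triples.
Total triples C(8,3) = 56, so cyclic triples = 56 − 44 = 12.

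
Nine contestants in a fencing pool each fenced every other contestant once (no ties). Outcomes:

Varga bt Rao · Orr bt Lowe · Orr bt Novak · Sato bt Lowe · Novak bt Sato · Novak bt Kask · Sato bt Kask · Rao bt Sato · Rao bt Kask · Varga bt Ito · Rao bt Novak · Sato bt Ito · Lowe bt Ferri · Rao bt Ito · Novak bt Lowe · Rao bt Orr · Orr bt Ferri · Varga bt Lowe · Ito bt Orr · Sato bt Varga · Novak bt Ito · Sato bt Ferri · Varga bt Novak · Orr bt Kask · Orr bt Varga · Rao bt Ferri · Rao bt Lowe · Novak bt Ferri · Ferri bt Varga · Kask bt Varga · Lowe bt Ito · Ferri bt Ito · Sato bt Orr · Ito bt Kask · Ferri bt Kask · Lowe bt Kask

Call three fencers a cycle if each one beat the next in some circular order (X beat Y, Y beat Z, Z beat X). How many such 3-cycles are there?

Win totals: Lowe 3, Sato 6, Novak 5, Rao 7, Ito 2, Orr 5, Kask 1, Varga 4, Ferri 3.
A fencer with w wins dominates both others in C(w,2) triples; summing gives 3 + 15 + 10 + 21 + 1 + 10 + 0 + 6 + 3 = 69 transitive triples.
Total triples C(9,3) = 84, so cyclic triples = 84 − 69 = 15.

15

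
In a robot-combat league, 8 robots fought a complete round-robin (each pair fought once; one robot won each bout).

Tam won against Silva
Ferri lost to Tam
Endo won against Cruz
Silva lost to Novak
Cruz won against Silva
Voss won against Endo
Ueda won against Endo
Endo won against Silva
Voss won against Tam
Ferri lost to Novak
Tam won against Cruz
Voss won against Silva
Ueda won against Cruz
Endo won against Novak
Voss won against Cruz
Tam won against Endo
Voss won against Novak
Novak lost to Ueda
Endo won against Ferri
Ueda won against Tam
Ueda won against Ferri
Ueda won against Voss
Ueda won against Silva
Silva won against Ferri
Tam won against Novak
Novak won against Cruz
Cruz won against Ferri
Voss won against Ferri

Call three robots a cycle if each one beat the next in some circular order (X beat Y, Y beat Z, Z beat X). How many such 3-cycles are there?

Win totals: Silva 1, Novak 3, Tam 5, Voss 6, Endo 4, Ferri 0, Ueda 7, Cruz 2.
A robot with w wins dominates both others in C(w,2) triples; summing gives 0 + 3 + 10 + 15 + 6 + 0 + 21 + 1 = 56 transitive triples.
Total triples C(8,3) = 56, so cyclic triples = 56 − 56 = 0.

0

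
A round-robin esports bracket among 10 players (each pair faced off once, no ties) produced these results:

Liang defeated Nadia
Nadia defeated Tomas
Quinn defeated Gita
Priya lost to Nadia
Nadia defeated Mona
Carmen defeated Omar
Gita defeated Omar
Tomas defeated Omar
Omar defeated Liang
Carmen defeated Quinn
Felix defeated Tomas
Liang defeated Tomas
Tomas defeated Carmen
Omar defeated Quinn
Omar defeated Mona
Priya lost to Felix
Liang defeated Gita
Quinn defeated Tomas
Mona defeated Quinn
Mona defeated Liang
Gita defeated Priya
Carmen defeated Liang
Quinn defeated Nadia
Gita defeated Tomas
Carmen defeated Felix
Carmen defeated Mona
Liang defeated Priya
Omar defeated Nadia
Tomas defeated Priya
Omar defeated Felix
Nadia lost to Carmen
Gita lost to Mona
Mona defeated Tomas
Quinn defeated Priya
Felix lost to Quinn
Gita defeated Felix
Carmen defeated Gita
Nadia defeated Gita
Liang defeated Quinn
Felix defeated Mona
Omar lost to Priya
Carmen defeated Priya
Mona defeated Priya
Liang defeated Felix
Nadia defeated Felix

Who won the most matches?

Carmen

Win totals: Felix 3, Priya 1, Gita 4, Nadia 5, Quinn 5, Carmen 8, Omar 5, Liang 6, Tomas 3, Mona 5.
Carmen leads with 8 wins (next highest: 6).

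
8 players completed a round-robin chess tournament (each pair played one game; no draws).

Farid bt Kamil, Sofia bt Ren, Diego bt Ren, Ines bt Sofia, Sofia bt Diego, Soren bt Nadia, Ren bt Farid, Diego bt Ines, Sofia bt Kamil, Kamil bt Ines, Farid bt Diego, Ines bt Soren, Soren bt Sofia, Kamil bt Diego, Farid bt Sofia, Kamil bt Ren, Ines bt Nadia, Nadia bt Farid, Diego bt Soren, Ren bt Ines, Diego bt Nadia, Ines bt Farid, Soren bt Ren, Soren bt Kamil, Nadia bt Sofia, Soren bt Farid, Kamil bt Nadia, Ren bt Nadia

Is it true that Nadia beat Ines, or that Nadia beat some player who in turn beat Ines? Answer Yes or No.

No

Nadia did not beat Ines directly.
Nadia beat Sofia, Farid, but each of them lost to Ines. No two-step path.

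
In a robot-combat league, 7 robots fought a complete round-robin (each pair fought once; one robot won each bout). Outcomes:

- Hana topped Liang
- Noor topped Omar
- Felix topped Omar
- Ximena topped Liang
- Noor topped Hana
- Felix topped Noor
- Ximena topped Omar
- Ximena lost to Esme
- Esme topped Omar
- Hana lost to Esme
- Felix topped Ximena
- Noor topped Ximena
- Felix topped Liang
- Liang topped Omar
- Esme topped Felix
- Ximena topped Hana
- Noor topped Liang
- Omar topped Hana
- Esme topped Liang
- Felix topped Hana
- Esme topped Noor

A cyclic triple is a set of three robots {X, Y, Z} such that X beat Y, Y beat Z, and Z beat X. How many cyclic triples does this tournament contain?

Win totals: Esme 6, Felix 5, Noor 4, Liang 1, Ximena 3, Omar 1, Hana 1.
A robot with w wins dominates both others in C(w,2) triples; summing gives 15 + 10 + 6 + 0 + 3 + 0 + 0 = 34 transitive triples.
Total triples C(7,3) = 35, so cyclic triples = 35 − 34 = 1.

1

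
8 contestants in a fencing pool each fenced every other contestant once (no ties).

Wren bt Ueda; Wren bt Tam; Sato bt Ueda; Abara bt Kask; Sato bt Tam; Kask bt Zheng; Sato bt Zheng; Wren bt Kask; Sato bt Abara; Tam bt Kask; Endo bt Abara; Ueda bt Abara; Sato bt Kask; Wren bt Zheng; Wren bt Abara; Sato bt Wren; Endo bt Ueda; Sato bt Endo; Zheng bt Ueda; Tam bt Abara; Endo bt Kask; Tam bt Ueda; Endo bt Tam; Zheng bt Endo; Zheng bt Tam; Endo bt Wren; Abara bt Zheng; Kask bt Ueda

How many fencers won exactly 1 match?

Win totals: Endo 5, Ueda 1, Zheng 3, Tam 3, Wren 5, Abara 2, Kask 2, Sato 7.
Exactly 1: Ueda — 1 fencer.

1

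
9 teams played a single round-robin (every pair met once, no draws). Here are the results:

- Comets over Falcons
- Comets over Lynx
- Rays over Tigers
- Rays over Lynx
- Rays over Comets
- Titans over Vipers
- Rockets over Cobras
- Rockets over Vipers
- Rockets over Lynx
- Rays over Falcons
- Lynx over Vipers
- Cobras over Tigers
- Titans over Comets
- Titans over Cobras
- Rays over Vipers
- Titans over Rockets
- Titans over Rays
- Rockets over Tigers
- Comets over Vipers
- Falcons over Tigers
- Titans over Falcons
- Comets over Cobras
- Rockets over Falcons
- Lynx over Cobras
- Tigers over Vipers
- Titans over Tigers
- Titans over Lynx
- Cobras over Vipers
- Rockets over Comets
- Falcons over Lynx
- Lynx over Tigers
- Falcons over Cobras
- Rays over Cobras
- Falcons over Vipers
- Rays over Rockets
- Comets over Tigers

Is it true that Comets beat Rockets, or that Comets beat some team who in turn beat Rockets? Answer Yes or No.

Comets did not beat Rockets directly.
Comets beat Tigers, Cobras, Lynx, Falcons, Vipers, but each of them lost to Rockets. No two-step path.

No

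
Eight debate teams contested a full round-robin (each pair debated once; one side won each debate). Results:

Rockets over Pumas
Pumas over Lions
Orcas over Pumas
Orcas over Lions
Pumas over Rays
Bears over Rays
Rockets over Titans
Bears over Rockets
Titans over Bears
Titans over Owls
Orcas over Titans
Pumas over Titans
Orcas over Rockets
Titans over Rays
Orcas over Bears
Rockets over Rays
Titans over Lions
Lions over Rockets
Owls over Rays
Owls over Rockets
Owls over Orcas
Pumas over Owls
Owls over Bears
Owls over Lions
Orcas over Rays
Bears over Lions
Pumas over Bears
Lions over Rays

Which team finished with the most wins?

Win totals: Lions 2, Orcas 6, Bears 3, Rockets 3, Rays 0, Pumas 5, Titans 4, Owls 5.
Orcas leads with 6 wins (next highest: 5).

Orcas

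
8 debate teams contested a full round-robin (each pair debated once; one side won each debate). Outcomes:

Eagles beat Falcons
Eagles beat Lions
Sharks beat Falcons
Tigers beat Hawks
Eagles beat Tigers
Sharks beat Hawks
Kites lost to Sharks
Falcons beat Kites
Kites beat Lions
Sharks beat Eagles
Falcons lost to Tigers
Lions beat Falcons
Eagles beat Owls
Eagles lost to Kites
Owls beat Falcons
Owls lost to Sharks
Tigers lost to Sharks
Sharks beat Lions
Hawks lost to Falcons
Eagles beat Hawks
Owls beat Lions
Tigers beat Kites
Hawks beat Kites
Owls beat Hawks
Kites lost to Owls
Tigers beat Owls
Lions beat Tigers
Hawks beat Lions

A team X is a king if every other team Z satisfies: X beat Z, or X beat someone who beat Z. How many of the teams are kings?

Hawks cannot reach Owls, Sharks in two steps.
Lions cannot reach Sharks, Eagles in two steps.
Owls cannot reach Sharks in two steps.
Sharks reaches everyone (king).
Kites cannot reach Sharks in two steps.
Falcons cannot reach Owls, Sharks, Tigers in two steps.
Eagles cannot reach Sharks in two steps.
Tigers cannot reach Sharks in two steps.
Kings: Sharks — 1.

1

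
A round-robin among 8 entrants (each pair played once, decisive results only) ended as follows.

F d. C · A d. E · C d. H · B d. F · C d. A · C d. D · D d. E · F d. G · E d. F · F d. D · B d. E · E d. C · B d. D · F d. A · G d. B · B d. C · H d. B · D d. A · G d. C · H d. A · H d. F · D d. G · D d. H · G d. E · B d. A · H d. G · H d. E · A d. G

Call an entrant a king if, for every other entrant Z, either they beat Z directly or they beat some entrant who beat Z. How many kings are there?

6

A cannot reach D, H in two steps.
B reaches everyone (king).
C reaches everyone (king).
D reaches everyone (king).
E cannot reach B in two steps.
F reaches everyone (king).
G reaches everyone (king).
H reaches everyone (king).
Kings: B, C, D, F, G, H — 6.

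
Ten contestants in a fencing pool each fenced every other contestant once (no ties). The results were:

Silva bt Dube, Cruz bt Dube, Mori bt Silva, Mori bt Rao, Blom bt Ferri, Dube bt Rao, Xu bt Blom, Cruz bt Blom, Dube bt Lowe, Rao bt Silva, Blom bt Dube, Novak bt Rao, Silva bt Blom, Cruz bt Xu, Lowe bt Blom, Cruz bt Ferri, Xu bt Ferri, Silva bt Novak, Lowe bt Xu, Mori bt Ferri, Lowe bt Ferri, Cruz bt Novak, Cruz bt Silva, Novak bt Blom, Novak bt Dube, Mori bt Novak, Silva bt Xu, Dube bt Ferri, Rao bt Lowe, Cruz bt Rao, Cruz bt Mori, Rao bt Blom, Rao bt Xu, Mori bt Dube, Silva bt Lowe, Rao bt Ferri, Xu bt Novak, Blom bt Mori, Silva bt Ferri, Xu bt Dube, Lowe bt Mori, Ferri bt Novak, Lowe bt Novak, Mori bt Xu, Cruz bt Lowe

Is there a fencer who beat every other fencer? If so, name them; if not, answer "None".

Cruz has 9 wins out of 9 opponents — a perfect record.

Cruz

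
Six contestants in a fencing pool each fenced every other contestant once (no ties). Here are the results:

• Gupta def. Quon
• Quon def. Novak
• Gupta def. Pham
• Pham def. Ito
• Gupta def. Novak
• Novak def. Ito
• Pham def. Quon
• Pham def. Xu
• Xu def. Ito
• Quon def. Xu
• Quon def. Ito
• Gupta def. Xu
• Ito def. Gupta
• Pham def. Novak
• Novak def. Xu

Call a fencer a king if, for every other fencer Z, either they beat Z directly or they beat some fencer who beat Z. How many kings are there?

Pham reaches everyone (king).
Quon cannot reach Pham in two steps.
Xu cannot reach Pham, Quon, Novak in two steps.
Novak cannot reach Pham, Quon in two steps.
Gupta reaches everyone (king).
Ito reaches everyone (king).
Kings: Pham, Gupta, Ito — 3.

3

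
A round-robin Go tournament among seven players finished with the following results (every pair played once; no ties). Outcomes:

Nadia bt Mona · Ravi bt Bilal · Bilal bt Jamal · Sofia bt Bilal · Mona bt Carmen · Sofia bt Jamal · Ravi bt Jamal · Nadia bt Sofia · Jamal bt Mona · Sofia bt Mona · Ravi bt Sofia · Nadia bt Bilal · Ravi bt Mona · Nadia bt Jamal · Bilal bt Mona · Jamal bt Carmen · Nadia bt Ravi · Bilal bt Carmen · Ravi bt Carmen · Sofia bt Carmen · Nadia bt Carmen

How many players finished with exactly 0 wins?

1

Win totals: Jamal 2, Bilal 3, Carmen 0, Ravi 5, Sofia 4, Mona 1, Nadia 6.
Exactly 0: Carmen — 1 player.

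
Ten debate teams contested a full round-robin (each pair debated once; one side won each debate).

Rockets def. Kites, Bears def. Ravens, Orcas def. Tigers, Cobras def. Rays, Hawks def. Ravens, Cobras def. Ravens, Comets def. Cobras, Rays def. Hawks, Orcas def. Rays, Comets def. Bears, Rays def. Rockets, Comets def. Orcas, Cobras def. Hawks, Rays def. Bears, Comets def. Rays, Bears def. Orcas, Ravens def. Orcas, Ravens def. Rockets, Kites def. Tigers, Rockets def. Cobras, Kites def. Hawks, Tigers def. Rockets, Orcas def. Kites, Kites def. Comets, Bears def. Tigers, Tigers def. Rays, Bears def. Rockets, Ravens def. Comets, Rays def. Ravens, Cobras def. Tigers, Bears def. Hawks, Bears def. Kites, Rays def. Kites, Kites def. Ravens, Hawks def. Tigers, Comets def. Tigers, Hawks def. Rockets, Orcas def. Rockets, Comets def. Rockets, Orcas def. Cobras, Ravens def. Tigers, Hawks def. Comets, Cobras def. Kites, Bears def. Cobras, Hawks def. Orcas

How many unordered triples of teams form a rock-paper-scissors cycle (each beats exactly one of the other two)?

Win totals: Cobras 5, Hawks 5, Kites 4, Orcas 5, Rockets 2, Ravens 4, Bears 7, Comets 6, Rays 5, Tigers 2.
A team with w wins dominates both others in C(w,2) triples; summing gives 10 + 10 + 6 + 10 + 1 + 6 + 21 + 15 + 10 + 1 = 90 transitive triples.
Total triples C(10,3) = 120, so cyclic triples = 120 − 90 = 30.

30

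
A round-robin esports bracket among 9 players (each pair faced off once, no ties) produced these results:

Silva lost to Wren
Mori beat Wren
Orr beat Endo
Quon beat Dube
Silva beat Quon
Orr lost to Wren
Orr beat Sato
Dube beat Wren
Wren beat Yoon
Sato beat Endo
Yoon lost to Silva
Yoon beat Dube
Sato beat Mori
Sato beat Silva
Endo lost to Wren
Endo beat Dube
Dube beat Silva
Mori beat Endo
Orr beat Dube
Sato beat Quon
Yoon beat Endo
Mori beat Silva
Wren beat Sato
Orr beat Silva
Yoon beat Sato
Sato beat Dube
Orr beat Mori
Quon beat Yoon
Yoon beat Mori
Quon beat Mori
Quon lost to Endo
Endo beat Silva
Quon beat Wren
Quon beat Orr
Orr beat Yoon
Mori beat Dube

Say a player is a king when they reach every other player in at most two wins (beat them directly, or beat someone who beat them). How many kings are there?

Quon reaches everyone (king).
Mori reaches everyone (king).
Dube cannot reach Mori in two steps.
Silva reaches everyone (king).
Wren reaches everyone (king).
Endo cannot reach Sato in two steps.
Sato reaches everyone (king).
Orr reaches everyone (king).
Yoon cannot reach Orr in two steps.
Kings: Quon, Mori, Silva, Wren, Sato, Orr — 6.

6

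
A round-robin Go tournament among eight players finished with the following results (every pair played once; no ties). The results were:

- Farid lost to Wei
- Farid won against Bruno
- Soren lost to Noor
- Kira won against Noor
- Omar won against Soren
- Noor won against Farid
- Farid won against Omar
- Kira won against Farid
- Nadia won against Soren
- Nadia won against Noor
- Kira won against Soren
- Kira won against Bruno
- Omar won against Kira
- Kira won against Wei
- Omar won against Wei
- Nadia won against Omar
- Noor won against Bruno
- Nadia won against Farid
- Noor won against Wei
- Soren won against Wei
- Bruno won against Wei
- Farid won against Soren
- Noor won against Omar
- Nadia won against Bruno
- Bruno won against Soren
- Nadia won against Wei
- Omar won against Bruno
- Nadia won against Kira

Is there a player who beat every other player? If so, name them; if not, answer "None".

Nadia has 7 wins out of 7 opponents — a perfect record.

Nadia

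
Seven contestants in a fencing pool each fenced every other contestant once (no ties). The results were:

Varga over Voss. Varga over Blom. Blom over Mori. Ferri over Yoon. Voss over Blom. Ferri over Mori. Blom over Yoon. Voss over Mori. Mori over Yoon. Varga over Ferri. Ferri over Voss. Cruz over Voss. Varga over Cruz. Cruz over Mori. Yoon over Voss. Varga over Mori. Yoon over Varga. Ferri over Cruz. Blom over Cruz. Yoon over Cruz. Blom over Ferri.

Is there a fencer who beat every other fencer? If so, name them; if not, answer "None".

None

Highest win total is Varga with 5 (out of 6 possible).
Varga lost to Yoon, so no fencer went undefeated.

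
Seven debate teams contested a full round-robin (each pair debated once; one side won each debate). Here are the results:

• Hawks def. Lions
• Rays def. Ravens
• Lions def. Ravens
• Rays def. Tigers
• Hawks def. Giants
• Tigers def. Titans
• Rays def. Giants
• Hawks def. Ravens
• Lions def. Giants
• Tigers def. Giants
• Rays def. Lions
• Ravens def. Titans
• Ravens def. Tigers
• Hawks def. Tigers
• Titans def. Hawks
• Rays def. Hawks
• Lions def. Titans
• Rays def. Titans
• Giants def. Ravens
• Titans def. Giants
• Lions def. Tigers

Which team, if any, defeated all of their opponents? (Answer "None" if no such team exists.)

Rays has 6 wins out of 6 opponents — a perfect record.

Rays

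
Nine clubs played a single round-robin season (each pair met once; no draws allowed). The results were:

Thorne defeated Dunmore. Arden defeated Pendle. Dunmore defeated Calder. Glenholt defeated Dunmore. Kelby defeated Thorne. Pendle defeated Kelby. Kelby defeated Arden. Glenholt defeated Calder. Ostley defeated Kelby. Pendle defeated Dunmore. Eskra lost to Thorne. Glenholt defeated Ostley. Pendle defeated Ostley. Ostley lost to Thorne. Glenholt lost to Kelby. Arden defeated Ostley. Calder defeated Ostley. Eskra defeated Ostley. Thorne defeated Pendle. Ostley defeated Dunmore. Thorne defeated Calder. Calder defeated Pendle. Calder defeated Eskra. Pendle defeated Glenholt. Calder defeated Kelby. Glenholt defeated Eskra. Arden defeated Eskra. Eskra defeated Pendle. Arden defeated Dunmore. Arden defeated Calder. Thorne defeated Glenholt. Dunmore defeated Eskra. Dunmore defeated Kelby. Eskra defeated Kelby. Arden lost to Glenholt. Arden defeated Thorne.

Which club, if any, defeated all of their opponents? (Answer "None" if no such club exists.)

Highest win total is Thorne with 6 (out of 8 possible).
Thorne lost to Arden, Kelby, so no club went undefeated.

None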